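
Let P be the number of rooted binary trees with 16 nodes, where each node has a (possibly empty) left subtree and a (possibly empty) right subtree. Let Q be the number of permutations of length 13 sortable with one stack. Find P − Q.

Rooted binary trees with 16 nodes (each child slot possibly empty) number C_16. So P = C_16 = 35357670.
By Knuth's characterisation, the stack-sortable permutations of length 13 are the 231-avoiders, numbering C_13. So Q = C_13 = 742900.
P − Q = 35357670 − 742900 = 34614770.

34614770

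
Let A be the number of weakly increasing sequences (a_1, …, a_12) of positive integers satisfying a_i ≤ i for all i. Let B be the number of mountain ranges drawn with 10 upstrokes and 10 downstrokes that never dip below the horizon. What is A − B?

191216

Weakly increasing sequences with a_i ≤ i biject with Dyck paths of semilength 12, so there are C_12. So A = C_12 = 208012.
Paths of 10 up- and 10 down-steps that never dip below the axis are Dyck paths; their count is C_10. So B = C_10 = 16796.
A − B = 208012 − 16796 = 191216.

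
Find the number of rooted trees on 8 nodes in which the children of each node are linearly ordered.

Rooted ordered (plane) trees on m nodes have m−1 edges and are counted by C_{m−1}; m = 8 gives C_7.
C_7 = C_6 · 2(2·6+1)/(6+2) = 132 · 26/8 = 429.

429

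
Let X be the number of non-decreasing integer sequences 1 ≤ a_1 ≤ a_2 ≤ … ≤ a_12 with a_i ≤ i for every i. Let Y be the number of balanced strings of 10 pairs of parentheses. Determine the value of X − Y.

Such sub-staircase sequences of length n are counted by C_n; here n = 12. So X = C_12 = 208012.
A balanced arrangement of 10 bracket pairs is a Dyck word of semilength 10, so the count is C_10. So Y = C_10 = 16796.
X − Y = 208012 − 16796 = 191216.

191216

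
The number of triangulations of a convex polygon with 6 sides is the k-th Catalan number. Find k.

The number of triangulations of a 6-gon is the Catalan number C_4 (index = sides − 2).

4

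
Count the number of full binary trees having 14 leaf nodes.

742900

Full binary trees with 14 leaves have 14−1 = 13 internal nodes, so there are C_13 of them.
C_13 = C_12 · 2(2·12+1)/(12+2) = 208012 · 50/14 = 742900.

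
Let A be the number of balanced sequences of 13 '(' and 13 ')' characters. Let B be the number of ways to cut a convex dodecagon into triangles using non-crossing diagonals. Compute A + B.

759696

A balanced arrangement of 13 bracket pairs is a Dyck word of semilength 13, so the count is C_13. So A = C_13 = 742900.
The number of triangulations of a 12-gon is the Catalan number C_10 (index = sides − 2). So B = C_10 = 16796.
A + B = 742900 + 16796 = 759696.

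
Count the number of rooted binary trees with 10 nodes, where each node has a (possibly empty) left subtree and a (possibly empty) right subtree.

16796

There are C_n binary search tree shapes on n keys; with n = 10 that is C_10.
C_10 = C(20,10)/11 = 184756/11 = 16796.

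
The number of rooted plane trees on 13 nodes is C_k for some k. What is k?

12

A rooted plane tree on 13 nodes has 12 edges, and such trees are counted by C_12.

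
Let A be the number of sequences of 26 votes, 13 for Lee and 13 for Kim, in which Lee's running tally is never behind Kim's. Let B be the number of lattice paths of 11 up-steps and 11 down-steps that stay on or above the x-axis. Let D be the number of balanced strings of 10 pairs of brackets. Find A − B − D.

Reading a vote for the leader as '(' and for the other as ')' turns such a sequence into a balanced string of 13 pairs, so the count is C_13. So A = C_13 = 742900.
A Dyck path with 11 up-steps and 11 down-steps has semilength 11, so there are C_11 of them. So B = C_11 = 58786.
A balanced arrangement of 10 bracket pairs is a Dyck word of semilength 10, so the count is C_10. So D = C_10 = 16796.
A − B − D = 742900 − 58786 − 16796 = 667318.

667318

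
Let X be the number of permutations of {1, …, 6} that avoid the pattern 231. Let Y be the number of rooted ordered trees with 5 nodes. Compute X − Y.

118

Permutations of [n] avoiding any single length-3 pattern are counted by C_n; here n = 6. So X = C_6 = 132.
Rooted ordered (plane) trees on m nodes have m−1 edges and are counted by C_{m−1}; m = 5 gives C_4. So Y = C_4 = 14.
X − Y = 132 − 14 = 118.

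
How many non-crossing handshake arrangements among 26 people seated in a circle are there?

With 26 = 2·13 people, non-crossing handshake pairings are non-crossing perfect matchings on a circle, counted by C_13.
C_13 = C(26,13)/14 = 10400600/14 = 742900.

742900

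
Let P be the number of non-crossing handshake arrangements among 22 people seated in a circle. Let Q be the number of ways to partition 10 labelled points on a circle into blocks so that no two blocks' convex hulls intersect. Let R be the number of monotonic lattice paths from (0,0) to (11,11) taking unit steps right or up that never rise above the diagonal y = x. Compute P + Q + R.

134368

Non-crossing handshake pairings of 2n people are counted by C_n; 22 people gives n = 11. So P = C_11 = 58786.
Non-crossing partitions of an n-element set are counted by C_n; here n = 10. So Q = C_10 = 16796.
Sub-diagonal monotone paths from (0,0) to (11,11) biject with Dyck paths of semilength 11, giving C_11. So R = C_11 = 58786.
P + Q + R = 58786 + 16796 + 58786 = 134368.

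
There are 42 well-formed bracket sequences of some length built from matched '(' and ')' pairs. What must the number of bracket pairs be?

Balanced strings of n bracket-pairs are counted by C_n. Since C_5 = 42, the index is 5.

5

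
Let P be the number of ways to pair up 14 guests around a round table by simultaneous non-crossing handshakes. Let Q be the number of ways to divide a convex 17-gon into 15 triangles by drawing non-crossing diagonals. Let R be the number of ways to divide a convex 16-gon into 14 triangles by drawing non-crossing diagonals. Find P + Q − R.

Non-crossing handshake pairings of 2n people are counted by C_n; 14 people gives n = 7. So P = C_7 = 429.
A convex 17-gon is triangulated into 15 triangles, and the number of such triangulations is the Catalan number C_{17−2} = C_15. So Q = C_15 = 9694845.
A convex 16-gon is triangulated into 14 triangles, and the number of such triangulations is the Catalan number C_{16−2} = C_14. So R = C_14 = 2674440.
P + Q − R = 429 + 9694845 − 2674440 = 7020834.

7020834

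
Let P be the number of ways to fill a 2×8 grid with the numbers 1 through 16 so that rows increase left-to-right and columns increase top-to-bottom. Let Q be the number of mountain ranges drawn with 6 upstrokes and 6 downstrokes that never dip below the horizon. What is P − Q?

Standard Young tableaux of shape 2×n are counted by C_n; here n = 8. So P = C_8 = 1430.
Dyck paths of semilength n (length 2n) are counted by C_n; here n = 6. So Q = C_6 = 132.
P − Q = 1430 − 132 = 1298.

1298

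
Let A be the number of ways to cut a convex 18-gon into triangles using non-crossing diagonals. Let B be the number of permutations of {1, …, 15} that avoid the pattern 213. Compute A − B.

A convex 18-gon is triangulated into 16 triangles, and the number of such triangulations is the Catalan number C_{18−2} = C_16. So A = C_16 = 35357670.
For any fixed pattern of length 3, the pattern-avoiding permutations of [15] number C_15. So B = C_15 = 9694845.
A − B = 35357670 − 9694845 = 25662825.

25662825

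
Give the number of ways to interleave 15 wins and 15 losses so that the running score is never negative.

9694845

Reading a vote for the leader as '(' and for the other as ')' turns such a sequence into a balanced string of 15 pairs, so the count is C_15.
C_15 = 9694845.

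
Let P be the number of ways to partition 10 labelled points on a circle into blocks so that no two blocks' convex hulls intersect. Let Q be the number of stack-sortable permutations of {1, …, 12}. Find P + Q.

224808

The non-crossing partitions of [10] form a lattice of size C_10. So P = C_10 = 16796.
By Knuth's characterisation, the stack-sortable permutations of length 12 are the 231-avoiders, numbering C_12. So Q = C_12 = 208012.
P + Q = 16796 + 208012 = 224808.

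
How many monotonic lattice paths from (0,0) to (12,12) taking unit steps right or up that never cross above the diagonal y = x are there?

Monotone paths in an n×n grid that stay weakly below the diagonal are counted by C_n; here n = 12.
C_12 = 208012.

208012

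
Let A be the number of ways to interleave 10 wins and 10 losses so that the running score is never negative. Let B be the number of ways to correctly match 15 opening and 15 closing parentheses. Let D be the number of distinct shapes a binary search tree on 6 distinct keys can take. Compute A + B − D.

Ballot sequences with n votes each where one side never trails are Dyck words, counted by C_n; here n = 10. So A = C_10 = 16796.
A balanced arrangement of 15 bracket pairs is a Dyck word of semilength 15, so the count is C_15. So B = C_15 = 9694845.
There are C_n binary search tree shapes on n keys; with n = 6 that is C_6. So D = C_6 = 132.
A + B − D = 16796 + 9694845 − 132 = 9711509.

9711509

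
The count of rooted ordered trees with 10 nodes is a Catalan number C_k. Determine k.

A rooted plane tree on 10 nodes has 9 edges, and such trees are counted by C_9.

9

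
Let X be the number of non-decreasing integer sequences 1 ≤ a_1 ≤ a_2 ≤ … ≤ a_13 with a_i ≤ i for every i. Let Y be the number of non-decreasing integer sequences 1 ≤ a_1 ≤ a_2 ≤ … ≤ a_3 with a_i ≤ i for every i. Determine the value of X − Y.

Weakly increasing sequences with a_i ≤ i biject with Dyck paths of semilength 13, so there are C_13. So X = C_13 = 742900.
Weakly increasing sequences with a_i ≤ i biject with Dyck paths of semilength 3, so there are C_3. So Y = C_3 = 5.
X − Y = 742900 − 5 = 742895.

742895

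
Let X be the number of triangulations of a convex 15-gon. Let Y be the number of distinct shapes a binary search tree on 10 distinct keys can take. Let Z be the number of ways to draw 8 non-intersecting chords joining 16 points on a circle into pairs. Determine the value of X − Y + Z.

Triangulations of a convex m-gon are counted by C_{m−2}; with m = 15 this is C_13. So X = C_13 = 742900.
There are C_n binary search tree shapes on n keys; with n = 10 that is C_10. So Y = C_10 = 16796.
Pairing 16 circle points by 8 non-crossing chords gives C_8 matchings. So Z = C_8 = 1430.
X − Y + Z = 742900 − 16796 + 1430 = 727534.

727534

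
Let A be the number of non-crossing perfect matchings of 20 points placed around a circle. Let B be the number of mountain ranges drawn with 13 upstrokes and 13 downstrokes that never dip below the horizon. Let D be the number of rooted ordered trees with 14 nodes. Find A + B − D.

16796

Non-crossing perfect matchings of 2n points on a circle are counted by C_n; with 20 points, n = 10. So A = C_10 = 16796.
Dyck paths of semilength n (length 2n) are counted by C_n; here n = 13. So B = C_13 = 742900.
A rooted plane tree on 14 nodes has 13 edges, and such trees are counted by C_13. So D = C_13 = 742900.
A + B − D = 16796 + 742900 − 742900 = 16796.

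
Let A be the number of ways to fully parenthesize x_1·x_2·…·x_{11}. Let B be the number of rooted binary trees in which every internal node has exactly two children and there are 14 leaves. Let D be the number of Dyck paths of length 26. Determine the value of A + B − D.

16796

Parenthesizations of m factors correspond to full binary trees with m leaves, counted by C_{m−1}; m = 11 gives C_10. So A = C_10 = 16796.
A full binary tree with L leaves has L−1 internal nodes and is counted by C_{L−1}; L = 14 gives C_13. So B = C_13 = 742900.
Paths of 13 up- and 13 down-steps that never dip below the axis are Dyck paths; their count is C_13. So D = C_13 = 742900.
A + B − D = 16796 + 742900 − 742900 = 16796.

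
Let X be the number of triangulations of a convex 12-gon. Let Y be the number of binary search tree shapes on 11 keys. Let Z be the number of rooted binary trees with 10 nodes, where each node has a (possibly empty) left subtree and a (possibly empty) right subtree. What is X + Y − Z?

58786

A convex 12-gon is triangulated into 10 triangles, and the number of such triangulations is the Catalan number C_{12−2} = C_10. So X = C_10 = 16796.
There are C_n binary search tree shapes on n keys; with n = 11 that is C_11. So Y = C_11 = 58786.
Rooted binary trees with 10 nodes (each child slot possibly empty) number C_10. So Z = C_10 = 16796.
X + Y − Z = 16796 + 58786 − 16796 = 58786.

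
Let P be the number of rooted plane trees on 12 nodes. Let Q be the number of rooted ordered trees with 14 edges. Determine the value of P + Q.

Rooted ordered (plane) trees on m nodes have m−1 edges and are counted by C_{m−1}; m = 12 gives C_11. So P = C_11 = 58786.
A rooted plane tree with 14 edges has 15 nodes, and the count is C_14. So Q = C_14 = 2674440.
P + Q = 58786 + 2674440 = 2733226.

2733226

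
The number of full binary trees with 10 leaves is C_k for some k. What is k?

A full binary tree with L leaves has L−1 internal nodes and is counted by C_{L−1}; L = 10 gives C_9.

9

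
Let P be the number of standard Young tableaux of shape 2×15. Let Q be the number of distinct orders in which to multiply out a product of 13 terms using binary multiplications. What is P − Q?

By the hook-length formula (or a Dyck-path bijection), SYT of shape 2×15 number C_15. So P = C_15 = 9694845.
Parenthesizations of m factors correspond to full binary trees with m leaves, counted by C_{m−1}; m = 13 gives C_12. So Q = C_12 = 208012.
P − Q = 9694845 − 208012 = 9486833.

9486833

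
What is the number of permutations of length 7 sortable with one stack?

Stack-sortable permutations are exactly the 231-avoiding ones, counted by C_n; here n = 7.
C_7 = C(14,7)/8 = 3432/8 = 429.

429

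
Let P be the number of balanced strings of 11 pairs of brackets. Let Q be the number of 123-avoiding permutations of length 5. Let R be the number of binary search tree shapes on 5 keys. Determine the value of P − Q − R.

A balanced arrangement of 11 bracket pairs is a Dyck word of semilength 11, so the count is C_11. So P = C_11 = 58786.
For any fixed pattern of length 3, the pattern-avoiding permutations of [5] number C_5. So Q = C_5 = 42.
Binary trees (left/right distinguished) on n nodes are counted by C_n; here n = 5. So R = C_5 = 42.
P − Q − R = 58786 − 42 − 42 = 58702.

58702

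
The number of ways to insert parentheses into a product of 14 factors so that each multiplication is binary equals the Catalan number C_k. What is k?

13

Ways to associate a product of 14 factors correspond to binary trees on 14 leaves, so the count is C_13.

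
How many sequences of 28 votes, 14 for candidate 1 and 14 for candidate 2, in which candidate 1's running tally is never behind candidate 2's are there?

Ballot sequences with n votes each where one side never trails are Dyck words, counted by C_n; here n = 14.
C_14 = C(28,14)/15 = 40116600/15 = 2674440.

2674440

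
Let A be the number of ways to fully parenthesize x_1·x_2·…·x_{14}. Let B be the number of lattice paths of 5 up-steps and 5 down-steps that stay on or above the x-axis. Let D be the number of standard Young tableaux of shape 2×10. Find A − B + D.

Bracketing 14 factors into binary products is counted by C_{14−1} = C_13. So A = C_13 = 742900.
A Dyck path with 5 up-steps and 5 down-steps has semilength 5, so there are C_5 of them. So B = C_5 = 42.
Standard Young tableaux of shape 2×n are counted by C_n; here n = 10. So D = C_10 = 16796.
A − B + D = 742900 − 42 + 16796 = 759654.

759654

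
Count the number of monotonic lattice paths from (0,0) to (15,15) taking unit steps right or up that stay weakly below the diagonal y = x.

Sub-diagonal monotone paths from (0,0) to (15,15) biject with Dyck paths of semilength 15, giving C_15.
C_15 = C(30,15)/16 = 155117520/16 = 9694845.

9694845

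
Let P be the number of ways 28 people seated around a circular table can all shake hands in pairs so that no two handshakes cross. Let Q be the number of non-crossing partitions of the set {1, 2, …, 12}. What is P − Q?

With 28 = 2·14 people, non-crossing handshake pairings are non-crossing perfect matchings on a circle, counted by C_14. So P = C_14 = 2674440.
The non-crossing partitions of [12] form a lattice of size C_12. So Q = C_12 = 208012.
P − Q = 2674440 − 208012 = 2466428.

2466428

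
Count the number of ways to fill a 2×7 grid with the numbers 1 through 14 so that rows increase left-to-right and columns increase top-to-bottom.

By the hook-length formula (or a Dyck-path bijection), SYT of shape 2×7 number C_7.
C_7 = C(14,7)/8 = 3432/8 = 429.

429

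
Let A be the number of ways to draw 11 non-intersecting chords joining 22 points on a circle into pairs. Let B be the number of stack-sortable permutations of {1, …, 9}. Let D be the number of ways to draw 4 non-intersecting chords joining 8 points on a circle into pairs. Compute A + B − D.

63634

Pairing 22 circle points by 11 non-crossing chords gives C_11 matchings. So A = C_11 = 58786.
Stack-sortable permutations are exactly the 231-avoiding ones, counted by C_n; here n = 9. So B = C_9 = 4862.
Pairing 8 circle points by 4 non-crossing chords gives C_4 matchings. So D = C_4 = 14.
A + B − D = 58786 + 4862 − 14 = 63634.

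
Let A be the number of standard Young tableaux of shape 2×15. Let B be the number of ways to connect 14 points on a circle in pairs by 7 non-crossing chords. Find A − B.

9694416

Standard Young tableaux of shape 2×n are counted by C_n; here n = 15. So A = C_15 = 9694845.
Pairing 14 circle points by 7 non-crossing chords gives C_7 matchings. So B = C_7 = 429.
A − B = 9694845 − 429 = 9694416.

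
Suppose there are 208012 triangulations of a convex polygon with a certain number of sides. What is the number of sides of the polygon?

Triangulations of a convex m-gon are counted by C_{m−2}; 208012 = C_12.
So m − 2 = 12, giving m = 14 sides.

14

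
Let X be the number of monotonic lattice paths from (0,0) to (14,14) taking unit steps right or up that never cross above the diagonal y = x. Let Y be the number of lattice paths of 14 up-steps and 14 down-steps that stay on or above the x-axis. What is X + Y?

Sub-diagonal monotone paths from (0,0) to (14,14) biject with Dyck paths of semilength 14, giving C_14. So X = C_14 = 2674440.
Paths of 14 up- and 14 down-steps that never dip below the axis are Dyck paths; their count is C_14. So Y = C_14 = 2674440.
X + Y = 2674440 + 2674440 = 5348880.

5348880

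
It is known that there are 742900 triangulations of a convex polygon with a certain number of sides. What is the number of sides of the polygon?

15

Triangulations of a convex m-gon are counted by C_{m−2}, and C_13 = 742900.
So m − 2 = 13, giving m = 15 sides.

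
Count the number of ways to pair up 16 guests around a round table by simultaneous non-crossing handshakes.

1430

Non-crossing handshake pairings of 2n people are counted by C_n; 16 people gives n = 8.
C_8 = C(16,8)/9 = 12870/9 = 1430.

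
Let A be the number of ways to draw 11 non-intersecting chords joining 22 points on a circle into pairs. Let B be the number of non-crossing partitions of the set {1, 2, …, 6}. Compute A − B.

58654

Pairing 22 circle points by 11 non-crossing chords gives C_11 matchings. So A = C_11 = 58786.
Non-crossing partitions of an n-element set are counted by C_n; here n = 6. So B = C_6 = 132.
A − B = 58786 − 132 = 58654.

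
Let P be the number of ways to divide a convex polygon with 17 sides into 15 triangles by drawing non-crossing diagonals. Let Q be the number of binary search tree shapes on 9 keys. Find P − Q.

The number of triangulations of a 17-gon is the Catalan number C_15 (index = sides − 2). So P = C_15 = 9694845.
Rooted binary trees with 9 nodes (each child slot possibly empty) number C_9. So Q = C_9 = 4862.
P − Q = 9694845 − 4862 = 9689983.

9689983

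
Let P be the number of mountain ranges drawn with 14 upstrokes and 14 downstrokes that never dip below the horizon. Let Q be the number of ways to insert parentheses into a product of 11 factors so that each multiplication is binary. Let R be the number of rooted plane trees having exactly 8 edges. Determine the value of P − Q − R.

2656214

A Dyck path with 14 up-steps and 14 down-steps has semilength 14, so there are C_14 of them. So P = C_14 = 2674440.
Bracketing 11 factors into binary products is counted by C_{11−1} = C_10. So Q = C_10 = 16796.
Rooted ordered trees with n edges are counted by C_n; here n = 8. So R = C_8 = 1430.
P − Q − R = 2674440 − 16796 − 1430 = 2656214.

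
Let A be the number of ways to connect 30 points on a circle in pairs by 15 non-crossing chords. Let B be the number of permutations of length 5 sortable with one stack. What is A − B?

Pairing 30 circle points by 15 non-crossing chords gives C_15 matchings. So A = C_15 = 9694845.
Stack-sortable permutations are exactly the 231-avoiding ones, counted by C_n; here n = 5. So B = C_5 = 42.
A − B = 9694845 − 42 = 9694803.

9694803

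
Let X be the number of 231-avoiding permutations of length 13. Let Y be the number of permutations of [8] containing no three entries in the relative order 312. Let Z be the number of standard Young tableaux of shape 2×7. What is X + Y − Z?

743901

For any fixed pattern of length 3, the pattern-avoiding permutations of [13] number C_13. So X = C_13 = 742900.
Permutations of [n] avoiding any single length-3 pattern are counted by C_n; here n = 8. So Y = C_8 = 1430.
By the hook-length formula (or a Dyck-path bijection), SYT of shape 2×7 number C_7. So Z = C_7 = 429.
X + Y − Z = 742900 + 1430 − 429 = 743901.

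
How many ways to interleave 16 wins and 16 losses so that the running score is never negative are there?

Reading a vote for the leader as '(' and for the other as ')' turns such a sequence into a balanced string of 16 pairs, so the count is C_16.
C_16 = C(32,16)/17 = 601080390/17 = 35357670.

35357670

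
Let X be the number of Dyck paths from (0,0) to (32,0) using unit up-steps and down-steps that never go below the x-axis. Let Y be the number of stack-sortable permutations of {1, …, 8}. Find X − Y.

35356240

Dyck paths of semilength n (length 2n) are counted by C_n; here n = 16. So X = C_16 = 35357670.
By Knuth's characterisation, the stack-sortable permutations of length 8 are the 231-avoiders, numbering C_8. So Y = C_8 = 1430.
X − Y = 35357670 − 1430 = 35356240.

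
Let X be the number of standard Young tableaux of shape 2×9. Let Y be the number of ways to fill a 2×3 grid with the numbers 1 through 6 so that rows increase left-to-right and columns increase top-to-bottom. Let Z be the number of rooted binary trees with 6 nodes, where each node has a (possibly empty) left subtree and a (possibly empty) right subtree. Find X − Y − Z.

Standard Young tableaux of shape 2×n are counted by C_n; here n = 9. So X = C_9 = 4862.
By the hook-length formula (or a Dyck-path bijection), SYT of shape 2×3 number C_3. So Y = C_3 = 5.
Rooted binary trees with 6 nodes (each child slot possibly empty) number C_6. So Z = C_6 = 132.
X − Y − Z = 4862 − 5 − 132 = 4725.

4725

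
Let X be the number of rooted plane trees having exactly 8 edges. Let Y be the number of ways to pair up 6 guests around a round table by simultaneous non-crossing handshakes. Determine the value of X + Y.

A rooted plane tree with 8 edges has 9 nodes, and the count is C_8. So X = C_8 = 1430.
With 6 = 2·3 people, non-crossing handshake pairings are non-crossing perfect matchings on a circle, counted by C_3. So Y = C_3 = 5.
X + Y = 1430 + 5 = 1435.

1435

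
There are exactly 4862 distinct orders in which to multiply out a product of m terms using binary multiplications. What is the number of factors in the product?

10

Parenthesizations of m factors are counted by C_{m−1}. Since C_9 = 4862, the index is 9.
So the index is 9, and the number of factors is 9 + 1 = 10.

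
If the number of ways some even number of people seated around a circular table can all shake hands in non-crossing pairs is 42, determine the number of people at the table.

Non-crossing handshake pairings of 2n people are counted by C_n, and C_5 = 42.
So n = 5, and there are 2n = 10 people.

10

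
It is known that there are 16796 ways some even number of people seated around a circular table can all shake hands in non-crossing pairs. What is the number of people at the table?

20

Non-crossing handshake pairings of 2n people are counted by C_n. Since C_10 = 16796, the index is 10.
So n = 10, and there are 2n = 20 people.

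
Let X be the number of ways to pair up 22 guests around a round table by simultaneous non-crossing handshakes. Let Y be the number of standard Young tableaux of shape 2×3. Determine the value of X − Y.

58781

With 22 = 2·11 people, non-crossing handshake pairings are non-crossing perfect matchings on a circle, counted by C_11. So X = C_11 = 58786.
Standard Young tableaux of shape 2×n are counted by C_n; here n = 3. So Y = C_3 = 5.
X − Y = 58786 − 5 = 58781.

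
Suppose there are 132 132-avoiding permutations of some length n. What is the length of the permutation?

Permutations of [n] avoiding a fixed length-3 pattern are counted by C_n. The Catalan number equal to 132 is C_6.

6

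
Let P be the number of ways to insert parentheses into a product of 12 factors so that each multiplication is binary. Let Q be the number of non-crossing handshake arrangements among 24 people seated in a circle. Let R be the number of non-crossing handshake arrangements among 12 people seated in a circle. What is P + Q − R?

Parenthesizations of m factors correspond to full binary trees with m leaves, counted by C_{m−1}; m = 12 gives C_11. So P = C_11 = 58786.
With 24 = 2·12 people, non-crossing handshake pairings are non-crossing perfect matchings on a circle, counted by C_12. So Q = C_12 = 208012.
Non-crossing handshake pairings of 2n people are counted by C_n; 12 people gives n = 6. So R = C_6 = 132.
P + Q − R = 58786 + 208012 − 132 = 266666.

266666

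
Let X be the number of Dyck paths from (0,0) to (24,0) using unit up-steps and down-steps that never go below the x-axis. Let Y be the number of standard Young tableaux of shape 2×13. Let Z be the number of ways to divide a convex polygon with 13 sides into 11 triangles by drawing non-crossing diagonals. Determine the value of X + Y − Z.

892126

Dyck paths of semilength n (length 2n) are counted by C_n; here n = 12. So X = C_12 = 208012.
Standard Young tableaux of shape 2×n are counted by C_n; here n = 13. So Y = C_13 = 742900.
The number of triangulations of a 13-gon is the Catalan number C_11 (index = sides − 2). So Z = C_11 = 58786.
X + Y − Z = 208012 + 742900 − 58786 = 892126.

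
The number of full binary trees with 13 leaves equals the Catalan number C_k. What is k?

Full binary trees with 13 leaves have 13−1 = 12 internal nodes, so there are C_12 of them.

12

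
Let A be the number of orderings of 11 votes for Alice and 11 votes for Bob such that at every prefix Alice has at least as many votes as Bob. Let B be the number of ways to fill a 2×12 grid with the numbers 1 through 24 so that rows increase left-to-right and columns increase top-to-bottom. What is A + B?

Ballot sequences with n votes each where one side never trails are Dyck words, counted by C_n; here n = 11. So A = C_11 = 58786.
By the hook-length formula (or a Dyck-path bijection), SYT of shape 2×12 number C_12. So B = C_12 = 208012.
A + B = 58786 + 208012 = 266798.

266798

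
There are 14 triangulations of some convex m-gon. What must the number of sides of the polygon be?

Triangulations of a convex m-gon are counted by C_{m−2}. Since C_4 = 14, the index is 4.
So m − 2 = 4, giving m = 6 sides.

6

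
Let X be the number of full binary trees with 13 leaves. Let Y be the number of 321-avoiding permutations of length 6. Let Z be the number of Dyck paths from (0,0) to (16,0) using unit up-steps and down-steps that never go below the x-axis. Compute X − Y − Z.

206450

Full binary trees with 13 leaves have 13−1 = 12 internal nodes, so there are C_12 of them. So X = C_12 = 208012.
Permutations of [n] avoiding any single length-3 pattern are counted by C_n; here n = 6. So Y = C_6 = 132.
Dyck paths of semilength n (length 2n) are counted by C_n; here n = 8. So Z = C_8 = 1430.
X − Y − Z = 208012 − 132 − 1430 = 206450.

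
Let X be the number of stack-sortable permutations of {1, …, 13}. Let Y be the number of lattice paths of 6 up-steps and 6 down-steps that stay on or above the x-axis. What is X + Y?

743032

By Knuth's characterisation, the stack-sortable permutations of length 13 are the 231-avoiders, numbering C_13. So X = C_13 = 742900.
Paths of 6 up- and 6 down-steps that never dip below the axis are Dyck paths; their count is C_6. So Y = C_6 = 132.
X + Y = 742900 + 132 = 743032.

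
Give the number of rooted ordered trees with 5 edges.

42

A rooted plane tree with 5 edges has 6 nodes, and the count is C_5.
C_5 = C(10,5)/6 = 252/6 = 42.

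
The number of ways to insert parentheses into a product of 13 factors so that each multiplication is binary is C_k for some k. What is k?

Ways to associate a product of 13 factors correspond to binary trees on 13 leaves, so the count is C_12.

12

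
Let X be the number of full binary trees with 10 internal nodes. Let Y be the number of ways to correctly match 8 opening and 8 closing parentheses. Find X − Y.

Full binary trees with n internal nodes are counted by C_n; here n = 10. So X = C_10 = 16796.
With 8 pairs the number of balanced bracket strings is the Catalan number C_8. So Y = C_8 = 1430.
X − Y = 16796 − 1430 = 15366.

15366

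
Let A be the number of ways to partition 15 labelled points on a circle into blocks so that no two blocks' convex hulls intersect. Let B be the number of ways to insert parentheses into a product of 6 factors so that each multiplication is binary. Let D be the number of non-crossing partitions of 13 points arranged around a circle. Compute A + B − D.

8951987

Non-crossing partitions of an n-element set are counted by C_n; here n = 15. So A = C_15 = 9694845.
Ways to associate a product of 6 factors correspond to binary trees on 6 leaves, so the count is C_5. So B = C_5 = 42.
Non-crossing partitions of an n-element set are counted by C_n; here n = 13. So D = C_13 = 742900.
A + B − D = 9694845 + 42 − 742900 = 8951987.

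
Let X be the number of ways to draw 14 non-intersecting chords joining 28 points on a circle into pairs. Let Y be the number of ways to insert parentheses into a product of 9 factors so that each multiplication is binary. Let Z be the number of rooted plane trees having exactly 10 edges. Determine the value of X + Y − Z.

Pairing 28 circle points by 14 non-crossing chords gives C_14 matchings. So X = C_14 = 2674440.
Parenthesizations of m factors correspond to full binary trees with m leaves, counted by C_{m−1}; m = 9 gives C_8. So Y = C_8 = 1430.
A rooted plane tree with 10 edges has 11 nodes, and the count is C_10. So Z = C_10 = 16796.
X + Y − Z = 2674440 + 1430 − 16796 = 2659074.

2659074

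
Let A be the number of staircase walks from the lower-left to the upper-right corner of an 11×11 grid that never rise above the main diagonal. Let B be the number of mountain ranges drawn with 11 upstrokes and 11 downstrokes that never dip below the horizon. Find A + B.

Sub-diagonal monotone paths from (0,0) to (11,11) biject with Dyck paths of semilength 11, giving C_11. So A = C_11 = 58786.
Dyck paths of semilength n (length 2n) are counted by C_n; here n = 11. So B = C_11 = 58786.
A + B = 58786 + 58786 = 117572.

117572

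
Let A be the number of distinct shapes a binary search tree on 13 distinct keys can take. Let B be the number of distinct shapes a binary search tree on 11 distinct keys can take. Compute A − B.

There are C_n binary search tree shapes on n keys; with n = 13 that is C_13. So A = C_13 = 742900.
Binary trees (left/right distinguished) on n nodes are counted by C_n; here n = 11. So B = C_11 = 58786.
A − B = 742900 − 58786 = 684114.

684114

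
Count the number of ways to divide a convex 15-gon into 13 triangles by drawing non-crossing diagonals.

Triangulations of a convex m-gon are counted by C_{m−2}; with m = 15 this is C_13.
C_13 = C_12 · 2(2·12+1)/(12+2) = 208012 · 50/14 = 742900.

742900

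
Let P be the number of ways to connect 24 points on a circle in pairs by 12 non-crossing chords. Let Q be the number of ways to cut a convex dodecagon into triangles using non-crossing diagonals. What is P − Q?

Non-crossing perfect matchings of 2n points on a circle are counted by C_n; with 24 points, n = 12. So P = C_12 = 208012.
The number of triangulations of a 12-gon is the Catalan number C_10 (index = sides − 2). So Q = C_10 = 16796.
P − Q = 208012 − 16796 = 191216.

191216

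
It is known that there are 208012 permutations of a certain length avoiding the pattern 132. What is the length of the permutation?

12

Permutations of [n] avoiding a fixed length-3 pattern are counted by C_n, and C_12 = 208012.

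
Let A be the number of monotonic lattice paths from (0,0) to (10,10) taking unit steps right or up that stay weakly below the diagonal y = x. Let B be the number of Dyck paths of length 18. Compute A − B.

Sub-diagonal monotone paths from (0,0) to (10,10) biject with Dyck paths of semilength 10, giving C_10. So A = C_10 = 16796.
A Dyck path with 9 up-steps and 9 down-steps has semilength 9, so there are C_9 of them. So B = C_9 = 4862.
A − B = 16796 − 4862 = 11934.

11934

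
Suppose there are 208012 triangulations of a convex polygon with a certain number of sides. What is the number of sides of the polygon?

14

Triangulations of a convex m-gon are counted by C_{m−2}; 208012 = C_12.
So m − 2 = 12, giving m = 14 sides.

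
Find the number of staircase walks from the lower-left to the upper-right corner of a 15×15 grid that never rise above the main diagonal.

Sub-diagonal monotone paths from (0,0) to (15,15) biject with Dyck paths of semilength 15, giving C_15.
C_15 = C(30,15)/16 = 155117520/16 = 9694845.

9694845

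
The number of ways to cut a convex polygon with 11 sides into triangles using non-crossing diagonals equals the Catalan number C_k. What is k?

9

The number of triangulations of an 11-gon is the Catalan number C_9 (index = sides − 2).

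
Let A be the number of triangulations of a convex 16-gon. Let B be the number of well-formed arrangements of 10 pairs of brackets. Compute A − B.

The number of triangulations of a 16-gon is the Catalan number C_14 (index = sides − 2). So A = C_14 = 2674440.
With 10 pairs the number of balanced bracket strings is the Catalan number C_10. So B = C_10 = 16796.
A − B = 2674440 − 16796 = 2657644.

2657644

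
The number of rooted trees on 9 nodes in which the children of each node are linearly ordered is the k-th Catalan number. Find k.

8

A rooted plane tree on 9 nodes has 8 edges, and such trees are counted by C_8.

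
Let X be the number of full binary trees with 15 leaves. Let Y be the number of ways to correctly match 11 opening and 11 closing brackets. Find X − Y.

2615654

Full binary trees with 15 leaves have 15−1 = 14 internal nodes, so there are C_14 of them. So X = C_14 = 2674440.
A balanced arrangement of 11 bracket pairs is a Dyck word of semilength 11, so the count is C_11. So Y = C_11 = 58786.
X − Y = 2674440 − 58786 = 2615654.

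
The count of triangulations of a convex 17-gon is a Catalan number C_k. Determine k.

15

A convex 17-gon is triangulated into 15 triangles, and the number of such triangulations is the Catalan number C_{17−2} = C_15.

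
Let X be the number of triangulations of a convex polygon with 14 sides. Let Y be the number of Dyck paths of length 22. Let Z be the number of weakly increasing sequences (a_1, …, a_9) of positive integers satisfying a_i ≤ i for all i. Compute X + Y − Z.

Triangulations of a convex m-gon are counted by C_{m−2}; with m = 14 this is C_12. So X = C_12 = 208012.
Paths of 11 up- and 11 down-steps that never dip below the axis are Dyck paths; their count is C_11. So Y = C_11 = 58786.
Weakly increasing sequences with a_i ≤ i biject with Dyck paths of semilength 9, so there are C_9. So Z = C_9 = 4862.
X + Y − Z = 208012 + 58786 − 4862 = 261936.

261936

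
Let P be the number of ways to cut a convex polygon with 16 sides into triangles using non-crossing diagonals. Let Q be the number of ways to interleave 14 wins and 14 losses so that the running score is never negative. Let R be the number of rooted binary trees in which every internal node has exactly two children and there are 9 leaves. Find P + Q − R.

Triangulations of a convex m-gon are counted by C_{m−2}; with m = 16 this is C_14. So P = C_14 = 2674440.
Ballot sequences with n votes each where one side never trails are Dyck words, counted by C_n; here n = 14. So Q = C_14 = 2674440.
A full binary tree with L leaves has L−1 internal nodes and is counted by C_{L−1}; L = 9 gives C_8. So R = C_8 = 1430.
P + Q − R = 2674440 + 2674440 − 1430 = 5347450.

5347450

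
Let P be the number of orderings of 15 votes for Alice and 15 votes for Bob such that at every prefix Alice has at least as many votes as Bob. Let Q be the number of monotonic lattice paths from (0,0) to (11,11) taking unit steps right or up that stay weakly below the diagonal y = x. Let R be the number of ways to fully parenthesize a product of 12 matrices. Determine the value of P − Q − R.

Reading a vote for the leader as '(' and for the other as ')' turns such a sequence into a balanced string of 15 pairs, so the count is C_15. So P = C_15 = 9694845.
Monotone paths in an n×n grid that stay weakly below the diagonal are counted by C_n; here n = 11. So Q = C_11 = 58786.
Ways to associate a product of 12 factors correspond to binary trees on 12 leaves, so the count is C_11. So R = C_11 = 58786.
P − Q − R = 9694845 − 58786 − 58786 = 9577273.

9577273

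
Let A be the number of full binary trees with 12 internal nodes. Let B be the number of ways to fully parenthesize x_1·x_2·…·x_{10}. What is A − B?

203150

The number of full binary trees on 12 internal nodes is the Catalan number C_12. So A = C_12 = 208012.
Ways to associate a product of 10 factors correspond to binary trees on 10 leaves, so the count is C_9. So B = C_9 = 4862.
A − B = 208012 − 4862 = 203150.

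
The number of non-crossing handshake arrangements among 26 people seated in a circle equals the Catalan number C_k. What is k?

13

Non-crossing handshake pairings of 2n people are counted by C_n; 26 people gives n = 13.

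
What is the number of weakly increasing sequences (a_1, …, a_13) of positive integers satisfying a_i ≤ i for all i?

742900

Weakly increasing sequences with a_i ≤ i biject with Dyck paths of semilength 13, so there are C_13.
C_13 = C_12 · 2(2·12+1)/(12+2) = 208012 · 50/14 = 742900.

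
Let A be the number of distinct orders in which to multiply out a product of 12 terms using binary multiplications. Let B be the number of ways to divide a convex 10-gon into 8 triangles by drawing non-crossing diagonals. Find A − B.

Parenthesizations of m factors correspond to full binary trees with m leaves, counted by C_{m−1}; m = 12 gives C_11. So A = C_11 = 58786.
Triangulations of a convex m-gon are counted by C_{m−2}; with m = 10 this is C_8. So B = C_8 = 1430.
A − B = 58786 − 1430 = 57356.

57356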